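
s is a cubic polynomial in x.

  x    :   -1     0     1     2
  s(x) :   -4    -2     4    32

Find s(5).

Write s(x) = ax³ + bx² + cx + d; the 4 given values yield a linear system in the 4 coefficients.
Solving, s(x) = 3x³ + 2x² + x - 2.
Then s(5) = 428.

428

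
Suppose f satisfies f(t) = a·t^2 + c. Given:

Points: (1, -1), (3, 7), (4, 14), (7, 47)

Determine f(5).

23

From f(1) = -1 and f(3) = 7: 1a + c = -1 and 9a + c = 7.
Subtracting: 8a = 8, so a = 1; then c = -1 − 1·1 = -2.
So f(t) = 1t² − 2, and f(5) = 23.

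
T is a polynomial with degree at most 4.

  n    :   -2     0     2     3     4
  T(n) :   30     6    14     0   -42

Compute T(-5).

Write T(n) = an^4 + bn³ + cn² + dn + e; the 5 given values yield a linear system in the 5 coefficients.
Solving, the leading coefficient vanishes, and T(n) = -2n³ + 4n² + 4n + 6.
Then T(-5) = 336.

336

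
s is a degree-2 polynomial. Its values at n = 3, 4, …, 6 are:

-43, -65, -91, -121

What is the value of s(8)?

-193

First differences: -22, -26, -30. Second differences: -4, -4.
Level-2 differences are constant, so s has degree 2.
Fitting a degree-2 polynomial gives s(n) = -2n² - 8n - 1.
Then s(8) = -193.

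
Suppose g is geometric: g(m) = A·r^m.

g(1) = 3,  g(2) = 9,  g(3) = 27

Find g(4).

Consecutive ratio: 9/3 = 3, and 27/9 = 3, so r = 3.
Then A·3^1 = 3 gives A = 1, and g(m) = 1·3^m.
g(4) = 1·3^4 = 81.

81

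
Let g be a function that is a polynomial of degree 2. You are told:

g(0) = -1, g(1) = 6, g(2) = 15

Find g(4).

39

Write g(m) = am² + bm + c; the 3 given values yield a linear system in the 3 coefficients.
Solving, g(m) = m² + 6m - 1.
Then g(4) = 39.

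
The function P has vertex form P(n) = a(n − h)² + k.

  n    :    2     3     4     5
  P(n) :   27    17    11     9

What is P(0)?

59

First differences -10, -6, -2; second difference 4 = 2a, so a = 2.
Expanding, the n-coefficient is −2ah = -4h; matching it to the data gives h = 5, and then k = 9.
So P(n) = 2(n − 5)² + 9.
P(0) = 2·(-5)² + 9 = 59.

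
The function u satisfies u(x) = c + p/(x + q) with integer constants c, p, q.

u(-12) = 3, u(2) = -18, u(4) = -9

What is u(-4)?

9

(u(x) − c)(x + q) = p for each data point; the three points give a linear system in c and q, then p follows.
Solving: c = 0, q = 0, p = -36, so u(x) = -36/(x + 0).
Then u(-4) = 0 − 36/(-4) = 9.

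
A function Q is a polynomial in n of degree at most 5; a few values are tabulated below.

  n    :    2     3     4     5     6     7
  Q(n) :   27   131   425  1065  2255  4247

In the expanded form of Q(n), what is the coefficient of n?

Write Q(n) = an^5 + bn^4 + cn³ + dn² + en + p; the 6 given values yield a linear system in the 6 coefficients.
Solving, the leading coefficient vanishes, and Q(n) = 2n^4 - 2n³ + 3n² - 3n + 5.
The coefficient of n is -3.

-3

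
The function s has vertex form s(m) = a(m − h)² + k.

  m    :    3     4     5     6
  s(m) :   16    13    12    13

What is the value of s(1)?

First differences -3, -1, 1; second difference 2 = 2a, so a = 1.
Expanding, the m-coefficient is −2ah = -2h; matching it to the data gives h = 5, and then k = 12.
So s(m) = 1(m − 5)² + 12.
s(1) = 1·(-4)² + 12 = 28.

28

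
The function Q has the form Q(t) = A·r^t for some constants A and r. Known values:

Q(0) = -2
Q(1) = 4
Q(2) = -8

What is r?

Consecutive ratio: 4/(-2) = -2, and -8/4 = -2, so r = -2.
Then A·(-2)^0 = -2 gives A = -2, and Q(t) = -2·(-2)^t.

-2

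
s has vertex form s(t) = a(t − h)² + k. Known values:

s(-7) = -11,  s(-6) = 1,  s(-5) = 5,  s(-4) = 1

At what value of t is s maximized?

-5

First differences 12, 4, -4; second difference -8 = 2a, so a = -4.
Expanding, the t-coefficient is −2ah = 8h; matching it to the data gives h = -5, and then k = 5.
So s(t) = -4(t + 5)² + 5.
Hence h = -5.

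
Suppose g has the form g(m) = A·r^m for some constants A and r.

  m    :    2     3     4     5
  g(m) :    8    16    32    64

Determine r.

Consecutive ratio: 16/8 = 2, and 32/16 = 2, so r = 2.
Then A·2^2 = 8 gives A = 2, and g(m) = 2·2^m.

2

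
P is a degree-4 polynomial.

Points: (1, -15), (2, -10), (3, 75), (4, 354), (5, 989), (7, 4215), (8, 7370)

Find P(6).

Write P(t) = at^4 + bt³ + ct² + dt + e; the 7 given values yield a linear system in the 5 coefficients.
Solving, P(t) = 2t^4 - t³ - 4t² - 6t - 6.
Then P(6) = 2190.

2190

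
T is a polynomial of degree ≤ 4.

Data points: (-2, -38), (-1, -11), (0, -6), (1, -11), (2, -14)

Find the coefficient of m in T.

First differences: 27, 5, -5, -3. Second differences: -22, -10, 2. Third differences: 12, 12.
Level-3 differences are constant, so T has degree 3.
Fitting a degree-3 polynomial gives T(m) = 2m³ - 5m² - 2m - 6.
The coefficient of m is -2.

-2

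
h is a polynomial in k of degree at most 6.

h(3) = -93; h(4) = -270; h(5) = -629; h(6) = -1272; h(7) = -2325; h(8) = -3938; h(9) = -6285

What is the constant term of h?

6

Write h(k) = ak^6 + bk^5 + ck^4 + dk³ + ek² + pk + q; the 7 given values yield a linear system in the 7 coefficients.
Solving, the top 2 coefficients vanish, and h(k) = -k^4 + k³ - 6k² + 3k + 6.
The constant term is h(0) = 6.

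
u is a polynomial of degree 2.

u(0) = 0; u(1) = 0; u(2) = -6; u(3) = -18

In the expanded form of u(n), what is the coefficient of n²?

First differences: 0, -6, -12. Second differences: -6, -6.
Level-2 differences are constant, so u has degree 2.
Fitting a degree-2 polynomial gives u(n) = -3n² + 3n.
The coefficient of n² is -3.

-3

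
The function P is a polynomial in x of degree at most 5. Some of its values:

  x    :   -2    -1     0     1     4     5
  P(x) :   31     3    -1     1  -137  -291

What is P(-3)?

Write P(x) = ax^5 + bx^4 + cx³ + dx² + ex + p; the 6 given values yield a linear system in the 6 coefficients.
Solving, the top 2 coefficients vanish, and P(x) = -3x³ + 3x² + 2x - 1.
Then P(-3) = 101.

101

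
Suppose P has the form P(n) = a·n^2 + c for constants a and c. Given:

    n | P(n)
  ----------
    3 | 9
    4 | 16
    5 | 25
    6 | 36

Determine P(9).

From P(3) = 9 and P(4) = 16: 9a + c = 9 and 16a + c = 16.
Subtracting: 7a = 7, so a = 1; then c = 9 − 1·9 = 0.
So P(n) = 1n² + 0, and P(9) = 81.

81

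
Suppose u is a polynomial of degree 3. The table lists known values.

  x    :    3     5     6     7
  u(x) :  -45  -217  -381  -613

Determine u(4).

Write u(x) = ax³ + bx² + cx + d; the 4 given values yield a linear system in the 4 coefficients.
Solving, u(x) = -2x³ + 2x² - 4x + 3.
Then u(4) = -109.

-109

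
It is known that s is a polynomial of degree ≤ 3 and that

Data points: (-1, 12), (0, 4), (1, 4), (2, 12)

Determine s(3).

Write s(n) = an³ + bn² + cn + d; the 4 given values yield a linear system in the 4 coefficients.
Solving, the leading coefficient vanishes, and s(n) = 4n² - 4n + 4.
Then s(3) = 28.

28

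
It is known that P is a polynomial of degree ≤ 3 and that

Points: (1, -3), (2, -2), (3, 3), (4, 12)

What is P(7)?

63

Write P(k) = ak³ + bk² + ck + d; the 4 given values yield a linear system in the 4 coefficients.
Solving, the leading coefficient vanishes, and P(k) = 2k² - 5k.
Then P(7) = 63.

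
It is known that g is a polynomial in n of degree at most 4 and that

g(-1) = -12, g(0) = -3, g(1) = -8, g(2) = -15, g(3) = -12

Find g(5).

Write g(n) = an^4 + bn³ + cn² + dn + e; the 5 given values yield a linear system in the 5 coefficients.
Solving, the leading coefficient vanishes, and g(n) = 2n³ - 7n² - 3.
Then g(5) = 72.

72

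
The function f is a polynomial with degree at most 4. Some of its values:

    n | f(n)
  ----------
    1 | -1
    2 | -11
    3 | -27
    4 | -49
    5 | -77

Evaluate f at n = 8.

-197

First differences: -10, -16, -22, -28. Second differences: -6, -6, -6.
Level-2 differences are constant, so f has degree 2.
Fitting a degree-2 polynomial gives f(n) = -3n² - n + 3.
Then f(8) = -197.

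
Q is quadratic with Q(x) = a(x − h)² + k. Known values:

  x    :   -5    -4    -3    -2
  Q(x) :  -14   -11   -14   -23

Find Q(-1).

First differences 3, -3, -9; second difference -6 = 2a, so a = -3.
Expanding, the x-coefficient is −2ah = 6h; matching it to the data gives h = -4, and then k = -11.
So Q(x) = -3(x + 4)² − 11.
Q(-1) = -3·3² − 11 = -38.

-38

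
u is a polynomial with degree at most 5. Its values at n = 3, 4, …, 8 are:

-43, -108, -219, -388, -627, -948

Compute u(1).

-3

First differences: -65, -111, -169, -239, -321. Second differences: -46, -58, -70, -82. Third differences: -12, -12, -12.
Level-3 differences are constant, so u has degree 3.
Fitting a degree-3 polynomial gives u(n) = -2n³ + n² + 2n - 4.
Then u(1) = -3.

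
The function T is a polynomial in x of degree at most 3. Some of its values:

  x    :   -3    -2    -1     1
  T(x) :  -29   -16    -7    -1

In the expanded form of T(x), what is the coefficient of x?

Write T(x) = ax³ + bx² + cx + d; the 4 given values yield a linear system in the 4 coefficients.
Solving, the leading coefficient vanishes, and T(x) = -2x² + 3x - 2.
The coefficient of x is 3.

3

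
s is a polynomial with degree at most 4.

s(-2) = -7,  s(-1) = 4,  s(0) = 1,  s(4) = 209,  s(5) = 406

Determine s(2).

25

Write s(m) = am^4 + bm³ + cm² + dm + e; the 5 given values yield a linear system in the 5 coefficients.
Solving, the leading coefficient vanishes, and s(m) = 3m³ + 2m² - 4m + 1.
Then s(2) = 25.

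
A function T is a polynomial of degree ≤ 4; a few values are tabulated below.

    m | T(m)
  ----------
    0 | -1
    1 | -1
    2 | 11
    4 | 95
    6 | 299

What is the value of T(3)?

Write T(m) = am^4 + bm³ + cm² + dm + e; the 5 given values yield a linear system in the 5 coefficients.
Solving, the leading coefficient vanishes, and T(m) = m³ + 3m² - 4m - 1.
Then T(3) = 41.

41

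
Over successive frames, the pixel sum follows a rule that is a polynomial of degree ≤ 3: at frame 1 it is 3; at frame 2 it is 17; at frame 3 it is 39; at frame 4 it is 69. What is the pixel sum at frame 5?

107

Write the value at k as g(k).
First differences: 14, 22, 30. Second differences: 8, 8.
Level-2 differences are constant, so g has degree 2.
Extending the table by one column gives the next first difference 38, so g(5) = 69 + 38 = 107.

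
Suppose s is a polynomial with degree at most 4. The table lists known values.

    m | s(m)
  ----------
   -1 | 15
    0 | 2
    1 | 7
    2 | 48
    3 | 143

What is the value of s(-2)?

28

First differences: -13, 5, 41, 95. Second differences: 18, 36, 54. Third differences: 18, 18.
Level-3 differences are constant, so s has degree 3.
Fitting a degree-3 polynomial gives s(m) = 3m³ + 9m² - 7m + 2.
Then s(-2) = 28.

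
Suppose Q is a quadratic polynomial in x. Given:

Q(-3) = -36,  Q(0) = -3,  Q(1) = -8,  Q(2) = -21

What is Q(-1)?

-6

Write Q(x) = ax² + bx + c; the 4 given values yield a linear system in the 3 coefficients.
Solving, Q(x) = -4x² - x - 3.
Then Q(-1) = -6.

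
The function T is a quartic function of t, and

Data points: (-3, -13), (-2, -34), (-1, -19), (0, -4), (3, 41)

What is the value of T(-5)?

Write T(t) = at^4 + bt³ + ct² + dt + e; the 5 given values yield a linear system in the 5 coefficients.
Solving, T(t) = t^4 - 7t² + 9t - 4.
Then T(-5) = 401.

401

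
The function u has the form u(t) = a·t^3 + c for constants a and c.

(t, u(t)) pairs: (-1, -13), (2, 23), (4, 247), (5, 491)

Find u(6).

From u(-1) = -13 and u(2) = 23: -1a + c = -13 and 8a + c = 23.
Subtracting: 9a = 36, so a = 4; then c = -13 − 4·(-1) = -9.
So u(t) = 4t³ − 9, and u(6) = 855.

855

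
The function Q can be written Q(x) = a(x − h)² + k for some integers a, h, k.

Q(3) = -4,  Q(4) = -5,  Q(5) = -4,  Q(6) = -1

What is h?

First differences -1, 1, 3; second difference 2 = 2a, so a = 1.
Expanding, the x-coefficient is −2ah = -2h; matching it to the data gives h = 4, and then k = -5.
So Q(x) = 1(x − 4)² − 5.
Hence h = 4.

4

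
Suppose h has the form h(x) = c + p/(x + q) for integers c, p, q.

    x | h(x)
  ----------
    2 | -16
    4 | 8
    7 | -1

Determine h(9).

-2

(h(x) − c)(x + q) = p for each data point; the three points give a linear system in c and q, then p follows.
Solving: c = -4, q = -3, p = 12, so h(x) = -4 + 12/(x − 3).
Then h(9) = -4 + 12/6 = -2.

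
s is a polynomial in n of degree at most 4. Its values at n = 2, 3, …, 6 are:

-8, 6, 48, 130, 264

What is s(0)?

Write s(n) = an^4 + bn³ + cn² + dn + e; the 5 given values yield a linear system in the 5 coefficients.
Solving, the leading coefficient vanishes, and s(n) = 2n³ - 4n² - 4n.
The constant term is s(0) = 0.

0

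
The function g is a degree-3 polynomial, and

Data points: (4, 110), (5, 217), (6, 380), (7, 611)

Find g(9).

1325

Write g(x) = ax³ + bx² + cx + d; the 4 given values yield a linear system in the 4 coefficients.
Solving, g(x) = 2x³ - 2x² + 3x + 2.
Then g(9) = 1325.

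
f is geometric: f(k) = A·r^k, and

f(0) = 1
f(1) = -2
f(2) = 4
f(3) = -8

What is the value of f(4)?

16

Consecutive ratio: -2/1 = -2, and 4/(-2) = -2, so r = -2.
Then A·(-2)^0 = 1 gives A = 1, and f(k) = 1·(-2)^k.
f(4) = 1·(-2)^4 = 16.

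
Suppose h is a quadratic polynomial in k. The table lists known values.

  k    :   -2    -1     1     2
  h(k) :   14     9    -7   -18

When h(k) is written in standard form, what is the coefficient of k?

Write h(k) = ak² + bk + c; the 4 given values yield a linear system in the 3 coefficients.
Solving, h(k) = -k² - 8k + 2.
The coefficient of k is -8.

-8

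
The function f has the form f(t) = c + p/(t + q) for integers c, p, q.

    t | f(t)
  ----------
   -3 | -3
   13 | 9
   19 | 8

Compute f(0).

(f(t) − c)(t + q) = p for each data point; the three points give a linear system in c and q, then p follows.
Solving: c = 6, q = -1, p = 36, so f(t) = 6 + 36/(t − 1).
Then f(0) = 6 + 36/(-1) = -30.

-30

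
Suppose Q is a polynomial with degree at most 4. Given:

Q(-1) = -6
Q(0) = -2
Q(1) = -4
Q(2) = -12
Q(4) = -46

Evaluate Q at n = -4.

Write Q(n) = an^4 + bn³ + cn² + dn + e; the 5 given values yield a linear system in the 5 coefficients.
Solving, the top 2 coefficients vanish, and Q(n) = -3n² + n - 2.
Then Q(-4) = -54.

-54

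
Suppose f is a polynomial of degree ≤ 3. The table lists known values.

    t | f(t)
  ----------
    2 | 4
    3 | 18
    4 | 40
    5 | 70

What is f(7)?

Write f(t) = at³ + bt² + ct + d; the 4 given values yield a linear system in the 4 coefficients.
Solving, the leading coefficient vanishes, and f(t) = 4t² - 6t.
Then f(7) = 154.

154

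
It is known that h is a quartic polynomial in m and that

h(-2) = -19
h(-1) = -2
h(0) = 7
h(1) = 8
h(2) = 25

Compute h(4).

323

Write h(m) = am^4 + bm³ + cm² + dm + e; the 5 given values yield a linear system in the 5 coefficients.
Solving, h(m) = m^4 + 2m³ - 5m² + 3m + 7.
Then h(4) = 323.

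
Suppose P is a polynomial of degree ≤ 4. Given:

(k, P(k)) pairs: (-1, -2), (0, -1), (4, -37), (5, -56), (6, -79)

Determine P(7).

-106

Write P(k) = ak^4 + bk³ + ck² + dk + e; the 5 given values yield a linear system in the 5 coefficients.
Solving, the top 2 coefficients vanish, and P(k) = -2k² - k - 1.
Then P(7) = -106.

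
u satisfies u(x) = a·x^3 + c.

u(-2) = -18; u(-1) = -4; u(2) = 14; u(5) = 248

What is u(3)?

52

From u(-2) = -18 and u(-1) = -4: -8a + c = -18 and -1a + c = -4.
Subtracting: 7a = 14, so a = 2; then c = -18 − 2·(-8) = -2.
So u(x) = 2x³ − 2, and u(3) = 52.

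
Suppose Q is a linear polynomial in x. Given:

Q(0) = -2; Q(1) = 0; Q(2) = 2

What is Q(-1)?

-4

First differences: 2, 2.
Level-1 differences are constant, so Q has degree 1.
Fitting a degree-1 polynomial gives Q(x) = 2x - 2.
Then Q(-1) = -4.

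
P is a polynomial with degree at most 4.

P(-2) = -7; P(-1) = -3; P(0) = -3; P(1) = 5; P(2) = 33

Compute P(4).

197

First differences: 4, 0, 8, 28. Second differences: -4, 8, 20. Third differences: 12, 12.
Level-3 differences are constant, so P has degree 3.
Fitting a degree-3 polynomial gives P(x) = 2x³ + 4x² + 2x - 3.
Then P(4) = 197.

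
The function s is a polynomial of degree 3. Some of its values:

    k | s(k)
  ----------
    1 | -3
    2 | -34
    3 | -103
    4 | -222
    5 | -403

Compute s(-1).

-7

First differences: -31, -69, -119, -181. Second differences: -38, -50, -62. Third differences: -12, -12.
Level-3 differences are constant, so s has degree 3.
Fitting a degree-3 polynomial gives s(k) = -2k³ - 7k² + 4k + 2.
Then s(-1) = -7.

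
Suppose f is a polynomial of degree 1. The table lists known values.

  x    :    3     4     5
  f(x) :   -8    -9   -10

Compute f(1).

-6

First differences: -1, -1.
Level-1 differences are constant, so f has degree 1.
Fitting a degree-1 polynomial gives f(x) = -x - 5.
Then f(1) = -6.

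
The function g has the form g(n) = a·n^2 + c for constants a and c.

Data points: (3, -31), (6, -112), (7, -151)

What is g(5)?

-79

From g(3) = -31 and g(6) = -112: 9a + c = -31 and 36a + c = -112.
Subtracting: 27a = -81, so a = -3; then c = -31 − (-3)·9 = -4.
So g(n) = -3n² − 4, and g(5) = -79.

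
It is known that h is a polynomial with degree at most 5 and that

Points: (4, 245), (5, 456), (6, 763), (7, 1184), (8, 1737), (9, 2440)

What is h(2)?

39

First differences: 211, 307, 421, 553, 703. Second differences: 96, 114, 132, 150. Third differences: 18, 18, 18.
Level-3 differences are constant, so h has degree 3.
Fitting a degree-3 polynomial gives h(k) = 3k³ + 3k² + k + 1.
Then h(2) = 39.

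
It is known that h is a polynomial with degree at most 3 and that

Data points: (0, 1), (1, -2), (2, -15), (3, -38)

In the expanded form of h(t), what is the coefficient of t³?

First differences: -3, -13, -23. Second differences: -10, -10.
Level-2 differences are constant, so h has degree 2.
Fitting a degree-2 polynomial gives h(t) = -5t² + 2t + 1.
The coefficient of t³ is 0.

0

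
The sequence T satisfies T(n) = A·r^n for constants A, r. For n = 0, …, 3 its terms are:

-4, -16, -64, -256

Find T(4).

Consecutive ratio: -16/(-4) = 4, and -64/(-16) = 4, so r = 4.
Then A·4^0 = -4 gives A = -4, and T(n) = -4·4^n.
T(4) = -4·4^4 = -1024.

-1024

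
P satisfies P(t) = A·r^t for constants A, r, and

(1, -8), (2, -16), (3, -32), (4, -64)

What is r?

2

Consecutive ratio: -16/(-8) = 2, and -32/(-16) = 2, so r = 2.
Then A·2^1 = -8 gives A = -4, and P(t) = -4·2^t.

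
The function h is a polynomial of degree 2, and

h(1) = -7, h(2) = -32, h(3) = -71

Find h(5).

Write h(m) = am² + bm + c; the 3 given values yield a linear system in the 3 coefficients.
Solving, h(m) = -7m² - 4m + 4.
Then h(5) = -191.

-191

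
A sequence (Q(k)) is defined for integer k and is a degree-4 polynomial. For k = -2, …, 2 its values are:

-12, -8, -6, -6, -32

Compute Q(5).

-866

Write Q(k) = ak^4 + bk³ + ck² + dk + e; the 5 given values yield a linear system in the 5 coefficients.
Solving, Q(k) = -k^4 - 2k³ + 3k - 6.
Then Q(5) = -866.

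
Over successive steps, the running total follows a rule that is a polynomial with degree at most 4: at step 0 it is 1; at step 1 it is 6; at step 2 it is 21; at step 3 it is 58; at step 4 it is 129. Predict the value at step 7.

Write the value at m as u(m).
First differences: 5, 15, 37, 71. Second differences: 10, 22, 34. Third differences: 12, 12.
Level-3 differences are constant, so u has degree 3.
Fitting a degree-3 polynomial gives u(m) = 2m³ - m² + 4m + 1.
Then u(7) = 666.

666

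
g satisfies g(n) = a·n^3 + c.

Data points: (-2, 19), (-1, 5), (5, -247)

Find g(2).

From g(-2) = 19 and g(-1) = 5: -8a + c = 19 and -1a + c = 5.
Subtracting: 7a = -14, so a = -2; then c = 19 − (-2)·(-8) = 3.
So g(n) = -2n³ + 3, and g(2) = -13.

-13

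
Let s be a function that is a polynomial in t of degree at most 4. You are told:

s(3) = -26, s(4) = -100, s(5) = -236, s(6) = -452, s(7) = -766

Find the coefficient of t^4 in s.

0

First differences: -74, -136, -216, -314. Second differences: -62, -80, -98. Third differences: -18, -18.
Level-3 differences are constant, so s has degree 3.
Fitting a degree-3 polynomial gives s(t) = -3t³ + 5t² + 2t + 4.
The coefficient of t^4 is 0.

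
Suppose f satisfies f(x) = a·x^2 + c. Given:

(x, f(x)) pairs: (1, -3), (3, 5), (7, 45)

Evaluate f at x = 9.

77

From f(1) = -3 and f(3) = 5: 1a + c = -3 and 9a + c = 5.
Subtracting: 8a = 8, so a = 1; then c = -3 − 1·1 = -4.
So f(x) = 1x² − 4, and f(9) = 77.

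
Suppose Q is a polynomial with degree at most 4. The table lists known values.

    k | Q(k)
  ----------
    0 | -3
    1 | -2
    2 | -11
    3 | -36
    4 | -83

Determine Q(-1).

-8

Write Q(k) = ak^4 + bk³ + ck² + dk + e; the 5 given values yield a linear system in the 5 coefficients.
Solving, the leading coefficient vanishes, and Q(k) = -k³ - 2k² + 4k - 3.
Then Q(-1) = -8.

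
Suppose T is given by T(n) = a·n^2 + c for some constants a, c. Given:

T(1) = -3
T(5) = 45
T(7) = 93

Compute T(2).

3

From T(1) = -3 and T(5) = 45: 1a + c = -3 and 25a + c = 45.
Subtracting: 24a = 48, so a = 2; then c = -3 − 2·1 = -5.
So T(n) = 2n² − 5, and T(2) = 3.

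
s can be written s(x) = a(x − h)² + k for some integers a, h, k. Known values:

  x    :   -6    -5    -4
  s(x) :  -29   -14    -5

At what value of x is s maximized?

-3

First differences 15, 9; second difference -6 = 2a, so a = -3.
Expanding, the x-coefficient is −2ah = 6h; matching it to the data gives h = -3, and then k = -2.
So s(x) = -3(x + 3)² − 2.
Hence h = -3.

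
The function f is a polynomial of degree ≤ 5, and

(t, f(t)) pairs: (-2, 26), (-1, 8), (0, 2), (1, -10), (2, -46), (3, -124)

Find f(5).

First differences: -18, -6, -12, -36, -78. Second differences: 12, -6, -24, -42. Third differences: -18, -18, -18.
Level-3 differences are constant, so f has degree 3.
Fitting a degree-3 polynomial gives f(t) = -3t³ - 3t² - 6t + 2.
Then f(5) = -478.

-478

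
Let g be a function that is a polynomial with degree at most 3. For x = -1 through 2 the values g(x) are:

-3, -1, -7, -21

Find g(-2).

-13

Write g(x) = ax³ + bx² + cx + d; the 4 given values yield a linear system in the 4 coefficients.
Solving, the leading coefficient vanishes, and g(x) = -4x² - 2x - 1.
Then g(-2) = -13.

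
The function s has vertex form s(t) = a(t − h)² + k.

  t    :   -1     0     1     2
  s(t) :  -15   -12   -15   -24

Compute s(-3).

-39

First differences 3, -3, -9; second difference -6 = 2a, so a = -3.
Expanding, the t-coefficient is −2ah = 6h; matching it to the data gives h = 0, and then k = -12.
So s(t) = -3(t + 0)² − 12.
s(-3) = -3·(-3)² − 12 = -39.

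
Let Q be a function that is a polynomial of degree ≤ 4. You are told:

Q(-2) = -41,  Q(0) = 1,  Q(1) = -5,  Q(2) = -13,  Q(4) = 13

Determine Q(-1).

Write Q(t) = at^4 + bt³ + ct² + dt + e; the 5 given values yield a linear system in the 5 coefficients.
Solving, the leading coefficient vanishes, and Q(t) = 2t³ - 7t² - t + 1.
Then Q(-1) = -7.

-7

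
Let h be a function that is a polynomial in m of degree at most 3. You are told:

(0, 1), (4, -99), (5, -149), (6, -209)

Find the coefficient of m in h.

-5

Write h(m) = am³ + bm² + cm + d; the 4 given values yield a linear system in the 4 coefficients.
Solving, the leading coefficient vanishes, and h(m) = -5m² - 5m + 1.
The coefficient of m is -5.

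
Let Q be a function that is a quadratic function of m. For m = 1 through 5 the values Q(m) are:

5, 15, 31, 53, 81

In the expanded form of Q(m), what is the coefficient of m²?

3

First differences: 10, 16, 22, 28. Second differences: 6, 6, 6.
Level-2 differences are constant, so Q has degree 2.
Fitting a degree-2 polynomial gives Q(m) = 3m² + m + 1.
The coefficient of m² is 3.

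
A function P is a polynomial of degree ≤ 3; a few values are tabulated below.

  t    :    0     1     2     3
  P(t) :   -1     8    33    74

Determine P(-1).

6

Write P(t) = at³ + bt² + ct + d; the 4 given values yield a linear system in the 4 coefficients.
Solving, the leading coefficient vanishes, and P(t) = 8t² + t - 1.
Then P(-1) = 6.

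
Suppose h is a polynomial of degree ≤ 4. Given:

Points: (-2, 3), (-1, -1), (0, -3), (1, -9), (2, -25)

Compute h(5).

First differences: -4, -2, -6, -16. Second differences: 2, -4, -10. Third differences: -6, -6.
Level-3 differences are constant, so h has degree 3.
Fitting a degree-3 polynomial gives h(t) = -t³ - 2t² - 3t - 3.
Then h(5) = -193.

-193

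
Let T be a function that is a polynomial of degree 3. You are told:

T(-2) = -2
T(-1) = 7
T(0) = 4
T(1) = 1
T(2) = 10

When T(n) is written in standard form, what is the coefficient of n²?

0

First differences: 9, -3, -3, 9. Second differences: -12, 0, 12. Third differences: 12, 12.
Level-3 differences are constant, so T has degree 3.
Fitting a degree-3 polynomial gives T(n) = 2n³ - 5n + 4.
The coefficient of n² is 0.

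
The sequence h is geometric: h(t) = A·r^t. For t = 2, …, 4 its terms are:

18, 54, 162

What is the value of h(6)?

1458

Consecutive ratio: 54/18 = 3, and 162/54 = 3, so r = 3.
Then A·3^2 = 18 gives A = 2, and h(t) = 2·3^t.
h(6) = 2·3^6 = 1458.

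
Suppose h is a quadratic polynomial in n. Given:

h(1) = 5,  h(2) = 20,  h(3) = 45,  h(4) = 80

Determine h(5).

125

First differences: 15, 25, 35. Second differences: 10, 10.
Level-2 differences are constant, so h has degree 2.
Fitting a degree-2 polynomial gives h(n) = 5n².
Then h(5) = 125.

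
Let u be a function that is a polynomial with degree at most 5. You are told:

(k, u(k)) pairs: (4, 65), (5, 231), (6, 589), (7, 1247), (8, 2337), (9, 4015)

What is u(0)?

1

First differences: 166, 358, 658, 1090, 1678. Second differences: 192, 300, 432, 588. Third differences: 108, 132, 156. Fourth differences: 24, 24.
Level-4 differences are constant, so u has degree 4.
Fitting a degree-4 polynomial gives u(k) = k^4 - 4k³ + 5k² - 4k + 1.
The constant term is u(0) = 1.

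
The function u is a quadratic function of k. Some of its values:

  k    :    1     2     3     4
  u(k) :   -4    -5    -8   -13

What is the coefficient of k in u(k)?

First differences: -1, -3, -5. Second differences: -2, -2.
Level-2 differences are constant, so u has degree 2.
Fitting a degree-2 polynomial gives u(k) = -k² + 2k - 5.
The coefficient of k is 2.

2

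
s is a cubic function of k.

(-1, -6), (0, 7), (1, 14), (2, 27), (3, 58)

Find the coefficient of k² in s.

-3

First differences: 13, 7, 13, 31. Second differences: -6, 6, 18. Third differences: 12, 12.
Level-3 differences are constant, so s has degree 3.
Fitting a degree-3 polynomial gives s(k) = 2k³ - 3k² + 8k + 7.
The coefficient of k² is -3.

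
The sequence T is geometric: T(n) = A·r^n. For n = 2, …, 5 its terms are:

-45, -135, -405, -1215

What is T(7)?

Consecutive ratio: -135/(-45) = 3, and -405/(-135) = 3, so r = 3.
Then A·3^2 = -45 gives A = -5, and T(n) = -5·3^n.
T(7) = -5·3^7 = -10935.

-10935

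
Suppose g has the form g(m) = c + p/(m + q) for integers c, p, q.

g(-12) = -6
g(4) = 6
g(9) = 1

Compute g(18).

-1

(g(m) − c)(m + q) = p for each data point; the three points give a linear system in c and q, then p follows.
Solving: c = -3, q = 0, p = 36, so g(m) = -3 + 36/(m + 0).
Then g(18) = -3 + 36/18 = -1.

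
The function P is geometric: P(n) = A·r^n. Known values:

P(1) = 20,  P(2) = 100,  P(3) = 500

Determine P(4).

Consecutive ratio: 100/20 = 5, and 500/100 = 5, so r = 5.
Then A·5^1 = 20 gives A = 4, and P(n) = 4·5^n.
P(4) = 4·5^4 = 2500.

2500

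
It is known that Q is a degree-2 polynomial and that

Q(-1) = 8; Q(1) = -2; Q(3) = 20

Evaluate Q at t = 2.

5

Write Q(t) = at² + bt + c; the 3 given values yield a linear system in the 3 coefficients.
Solving, Q(t) = 4t² - 5t - 1.
Then Q(2) = 5.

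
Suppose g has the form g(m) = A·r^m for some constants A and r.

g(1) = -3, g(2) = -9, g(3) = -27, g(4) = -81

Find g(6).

Consecutive ratio: -9/(-3) = 3, and -27/(-9) = 3, so r = 3.
Then A·3^1 = -3 gives A = -1, and g(m) = -1·3^m.
g(6) = -1·3^6 = -729.

-729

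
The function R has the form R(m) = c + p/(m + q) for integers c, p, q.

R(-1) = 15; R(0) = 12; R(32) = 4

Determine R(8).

(R(m) − c)(m + q) = p for each data point; the three points give a linear system in c and q, then p follows.
Solving: c = 3, q = 4, p = 36, so R(m) = 3 + 36/(m + 4).
Then R(8) = 3 + 36/12 = 6.

6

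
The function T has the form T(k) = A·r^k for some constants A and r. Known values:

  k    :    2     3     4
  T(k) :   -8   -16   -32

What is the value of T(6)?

-128

Consecutive ratio: -16/(-8) = 2, and -32/(-16) = 2, so r = 2.
Then A·2^2 = -8 gives A = -2, and T(k) = -2·2^k.
T(6) = -2·2^6 = -128.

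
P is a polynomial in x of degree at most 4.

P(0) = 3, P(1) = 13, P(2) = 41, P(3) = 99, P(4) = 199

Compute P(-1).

-1

First differences: 10, 28, 58, 100. Second differences: 18, 30, 42. Third differences: 12, 12.
Level-3 differences are constant, so P has degree 3.
Fitting a degree-3 polynomial gives P(x) = 2x³ + 3x² + 5x + 3.
Then P(-1) = -1.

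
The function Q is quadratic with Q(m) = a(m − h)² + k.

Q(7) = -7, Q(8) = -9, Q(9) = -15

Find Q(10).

First differences -2, -6; second difference -4 = 2a, so a = -2.
Expanding, the m-coefficient is −2ah = 4h; matching it to the data gives h = 7, and then k = -7.
So Q(m) = -2(m − 7)² − 7.
Q(10) = -2·3² − 7 = -25.

-25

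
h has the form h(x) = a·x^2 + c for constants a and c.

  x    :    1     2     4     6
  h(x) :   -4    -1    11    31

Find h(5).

20

From h(1) = -4 and h(2) = -1: 1a + c = -4 and 4a + c = -1.
Subtracting: 3a = 3, so a = 1; then c = -4 − 1·1 = -5.
So h(x) = 1x² − 5, and h(5) = 20.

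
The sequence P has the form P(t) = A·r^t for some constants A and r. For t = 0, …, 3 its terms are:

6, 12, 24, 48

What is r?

2

Consecutive ratio: 12/6 = 2, and 24/12 = 2, so r = 2.
Then A·2^0 = 6 gives A = 6, and P(t) = 6·2^t.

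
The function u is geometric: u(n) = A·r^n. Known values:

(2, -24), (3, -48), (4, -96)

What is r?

2

Consecutive ratio: -48/(-24) = 2, and -96/(-48) = 2, so r = 2.
Then A·2^2 = -24 gives A = -6, and u(n) = -6·2^n.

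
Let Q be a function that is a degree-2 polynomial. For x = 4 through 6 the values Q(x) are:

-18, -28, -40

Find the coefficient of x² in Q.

Write Q(x) = ax² + bx + c; the 3 given values yield a linear system in the 3 coefficients.
Solving, Q(x) = -x² - x + 2.
The coefficient of x² is -1.

-1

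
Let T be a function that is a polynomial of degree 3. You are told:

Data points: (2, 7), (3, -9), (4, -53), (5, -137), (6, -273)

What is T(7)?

Write T(t) = at³ + bt² + ct + d; the 5 given values yield a linear system in the 4 coefficients.
Solving, T(t) = -2t³ + 4t² + 2t + 3.
Then T(7) = -473.

-473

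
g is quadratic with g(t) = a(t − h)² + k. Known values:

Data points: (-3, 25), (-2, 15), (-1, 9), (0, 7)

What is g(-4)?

First differences -10, -6, -2; second difference 4 = 2a, so a = 2.
Expanding, the t-coefficient is −2ah = -4h; matching it to the data gives h = 0, and then k = 7.
So g(t) = 2(t + 0)² + 7.
g(-4) = 2·(-4)² + 7 = 39.

39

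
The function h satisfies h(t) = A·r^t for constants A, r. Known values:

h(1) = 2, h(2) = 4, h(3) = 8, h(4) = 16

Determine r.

Consecutive ratio: 4/2 = 2, and 8/4 = 2, so r = 2.
Then A·2^1 = 2 gives A = 1, and h(t) = 1·2^t.

2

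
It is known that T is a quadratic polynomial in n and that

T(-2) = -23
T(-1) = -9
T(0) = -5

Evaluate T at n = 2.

-27

Write T(n) = an² + bn + c; the 3 given values yield a linear system in the 3 coefficients.
Solving, T(n) = -5n² - n - 5.
Then T(2) = -27.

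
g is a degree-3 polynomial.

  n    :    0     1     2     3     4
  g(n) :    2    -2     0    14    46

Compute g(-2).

4

First differences: -4, 2, 14, 32. Second differences: 6, 12, 18. Third differences: 6, 6.
Level-3 differences are constant, so g has degree 3.
Fitting a degree-3 polynomial gives g(n) = n³ - 5n + 2.
Then g(-2) = 4.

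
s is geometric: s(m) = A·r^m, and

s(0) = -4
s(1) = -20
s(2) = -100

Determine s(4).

Consecutive ratio: -20/(-4) = 5, and -100/(-20) = 5, so r = 5.
Then A·5^0 = -4 gives A = -4, and s(m) = -4·5^m.
s(4) = -4·5^4 = -2500.

-2500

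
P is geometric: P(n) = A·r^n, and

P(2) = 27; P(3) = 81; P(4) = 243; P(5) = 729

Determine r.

3

Consecutive ratio: 81/27 = 3, and 243/81 = 3, so r = 3.
Then A·3^2 = 27 gives A = 3, and P(n) = 3·3^n.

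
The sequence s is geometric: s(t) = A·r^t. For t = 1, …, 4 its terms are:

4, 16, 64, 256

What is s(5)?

1024

Consecutive ratio: 16/4 = 4, and 64/16 = 4, so r = 4.
Then A·4^1 = 4 gives A = 1, and s(t) = 1·4^t.
s(5) = 1·4^5 = 1024.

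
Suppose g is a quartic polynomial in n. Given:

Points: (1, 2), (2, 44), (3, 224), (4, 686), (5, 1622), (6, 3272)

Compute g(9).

15626

Write g(n) = an^4 + bn³ + cn² + dn + e; the 6 given values yield a linear system in the 5 coefficients.
Solving, g(n) = 2n^4 + 4n³ - 5n² - n + 2.
Then g(9) = 15626.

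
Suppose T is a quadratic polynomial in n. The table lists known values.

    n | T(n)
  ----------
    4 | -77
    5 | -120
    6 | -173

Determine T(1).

-8

Write T(n) = an² + bn + c; the 3 given values yield a linear system in the 3 coefficients.
Solving, T(n) = -5n² + 2n - 5.
Then T(1) = -8.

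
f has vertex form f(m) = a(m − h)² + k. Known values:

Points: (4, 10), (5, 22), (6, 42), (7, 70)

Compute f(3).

6

First differences 12, 20, 28; second difference 8 = 2a, so a = 4.
Expanding, the m-coefficient is −2ah = -8h; matching it to the data gives h = 3, and then k = 6.
So f(m) = 4(m − 3)² + 6.
f(3) = 4·0² + 6 = 6.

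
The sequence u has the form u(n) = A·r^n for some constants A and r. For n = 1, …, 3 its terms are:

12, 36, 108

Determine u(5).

Consecutive ratio: 36/12 = 3, and 108/36 = 3, so r = 3.
Then A·3^1 = 12 gives A = 4, and u(n) = 4·3^n.
u(5) = 4·3^5 = 972.

972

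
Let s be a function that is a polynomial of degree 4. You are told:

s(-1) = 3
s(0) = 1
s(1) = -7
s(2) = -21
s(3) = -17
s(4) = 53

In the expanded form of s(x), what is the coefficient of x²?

Write s(x) = ax^4 + bx³ + cx² + dx + e; the 6 given values yield a linear system in the 5 coefficients.
Solving, s(x) = x^4 - 2x³ - 4x² - 3x + 1.
The coefficient of x² is -4.

-4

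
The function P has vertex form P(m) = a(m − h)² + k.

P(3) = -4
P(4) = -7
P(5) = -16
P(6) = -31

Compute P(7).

-52

First differences -3, -9, -15; second difference -6 = 2a, so a = -3.
Expanding, the m-coefficient is −2ah = 6h; matching it to the data gives h = 3, and then k = -4.
So P(m) = -3(m − 3)² − 4.
P(7) = -3·4² − 4 = -52.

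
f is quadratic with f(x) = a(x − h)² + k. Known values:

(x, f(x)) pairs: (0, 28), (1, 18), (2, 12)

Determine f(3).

10

First differences -10, -6; second difference 4 = 2a, so a = 2.
Expanding, the x-coefficient is −2ah = -4h; matching it to the data gives h = 3, and then k = 10.
So f(x) = 2(x − 3)² + 10.
f(3) = 2·0² + 10 = 10.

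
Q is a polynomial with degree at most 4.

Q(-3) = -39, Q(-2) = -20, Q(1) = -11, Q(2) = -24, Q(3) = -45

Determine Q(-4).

-66

Write Q(t) = at^4 + bt³ + ct² + dt + e; the 5 given values yield a linear system in the 5 coefficients.
Solving, the top 2 coefficients vanish, and Q(t) = -4t² - t - 6.
Then Q(-4) = -66.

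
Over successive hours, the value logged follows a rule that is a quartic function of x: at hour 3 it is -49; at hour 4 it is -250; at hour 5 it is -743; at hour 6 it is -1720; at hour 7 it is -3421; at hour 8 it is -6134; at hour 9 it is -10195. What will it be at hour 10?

-15988

Write the value at x as u(x).
First differences: -201, -493, -977, -1701, -2713, -4061. Second differences: -292, -484, -724, -1012, -1348. Third differences: -192, -240, -288, -336. Fourth differences: -48, -48, -48.
Level-4 differences are constant, so u has degree 4.
Fitting a degree-4 polynomial gives u(x) = -2x^4 + 4x³ + x + 2.
Then u(10) = -15988.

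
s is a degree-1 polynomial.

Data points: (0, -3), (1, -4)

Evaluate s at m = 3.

-6

Write s(m) = am + b; the 2 given values yield a linear system in the 2 coefficients.
Solving, s(m) = -m - 3.
Then s(3) = -6.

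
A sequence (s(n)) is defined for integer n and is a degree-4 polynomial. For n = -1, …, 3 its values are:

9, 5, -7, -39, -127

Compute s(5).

Write s(n) = an^4 + bn³ + cn² + dn + e; the 5 given values yield a linear system in the 5 coefficients.
Solving, s(n) = -n^4 - 3n² - 8n + 5.
Then s(5) = -735.

-735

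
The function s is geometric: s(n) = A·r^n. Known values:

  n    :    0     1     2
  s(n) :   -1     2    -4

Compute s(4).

Consecutive ratio: 2/(-1) = -2, and -4/2 = -2, so r = -2.
Then A·(-2)^0 = -1 gives A = -1, and s(n) = -1·(-2)^n.
s(4) = -1·(-2)^4 = -16.

-16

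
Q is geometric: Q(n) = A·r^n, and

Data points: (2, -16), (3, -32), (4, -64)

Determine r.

Consecutive ratio: -32/(-16) = 2, and -64/(-32) = 2, so r = 2.
Then A·2^2 = -16 gives A = -4, and Q(n) = -4·2^n.

2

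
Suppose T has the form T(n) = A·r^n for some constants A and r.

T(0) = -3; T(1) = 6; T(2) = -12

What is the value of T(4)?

-48

Consecutive ratio: 6/(-3) = -2, and -12/6 = -2, so r = -2.
Then A·(-2)^0 = -3 gives A = -3, and T(n) = -3·(-2)^n.
T(4) = -3·(-2)^4 = -48.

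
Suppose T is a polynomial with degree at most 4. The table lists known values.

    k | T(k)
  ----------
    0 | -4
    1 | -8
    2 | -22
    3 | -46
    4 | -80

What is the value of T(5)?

Write T(k) = ak^4 + bk³ + ck² + dk + e; the 5 given values yield a linear system in the 5 coefficients.
Solving, the top 2 coefficients vanish, and T(k) = -5k² + k - 4.
Then T(5) = -124.

-124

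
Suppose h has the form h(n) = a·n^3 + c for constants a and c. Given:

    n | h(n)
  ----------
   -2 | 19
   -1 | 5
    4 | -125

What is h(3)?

-51

From h(-2) = 19 and h(-1) = 5: -8a + c = 19 and -1a + c = 5.
Subtracting: 7a = -14, so a = -2; then c = 19 − (-2)·(-8) = 3.
So h(n) = -2n³ + 3, and h(3) = -51.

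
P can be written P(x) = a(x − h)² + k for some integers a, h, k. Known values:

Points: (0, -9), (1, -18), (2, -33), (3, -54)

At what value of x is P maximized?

First differences -9, -15, -21; second difference -6 = 2a, so a = -3.
Expanding, the x-coefficient is −2ah = 6h; matching it to the data gives h = -1, and then k = -6.
So P(x) = -3(x + 1)² − 6.
Hence h = -1.

-1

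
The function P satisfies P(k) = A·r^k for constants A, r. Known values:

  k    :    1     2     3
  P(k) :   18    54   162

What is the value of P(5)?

1458

Consecutive ratio: 54/18 = 3, and 162/54 = 3, so r = 3.
Then A·3^1 = 18 gives A = 6, and P(k) = 6·3^k.
P(5) = 6·3^5 = 1458.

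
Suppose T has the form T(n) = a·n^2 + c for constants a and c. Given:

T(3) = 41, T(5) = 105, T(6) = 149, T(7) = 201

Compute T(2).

21

From T(3) = 41 and T(5) = 105: 9a + c = 41 and 25a + c = 105.
Subtracting: 16a = 64, so a = 4; then c = 41 − 4·9 = 5.
So T(n) = 4n² + 5, and T(2) = 21.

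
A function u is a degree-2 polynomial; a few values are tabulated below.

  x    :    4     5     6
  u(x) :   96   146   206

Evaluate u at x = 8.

Write u(x) = ax² + bx + c; the 3 given values yield a linear system in the 3 coefficients.
Solving, u(x) = 5x² + 5x - 4.
Then u(8) = 356.

356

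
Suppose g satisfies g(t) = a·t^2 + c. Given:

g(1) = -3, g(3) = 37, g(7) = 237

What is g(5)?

117

From g(1) = -3 and g(3) = 37: 1a + c = -3 and 9a + c = 37.
Subtracting: 8a = 40, so a = 5; then c = -3 − 5·1 = -8.
So g(t) = 5t² − 8, and g(5) = 117.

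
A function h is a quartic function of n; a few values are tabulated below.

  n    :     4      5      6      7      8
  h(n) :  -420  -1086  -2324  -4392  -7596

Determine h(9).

Write h(n) = an^4 + bn³ + cn² + dn + e; the 5 given values yield a linear system in the 5 coefficients.
Solving, h(n) = -2n^4 + n³ + n² + 2n + 4.
Then h(9) = -12290.

-12290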